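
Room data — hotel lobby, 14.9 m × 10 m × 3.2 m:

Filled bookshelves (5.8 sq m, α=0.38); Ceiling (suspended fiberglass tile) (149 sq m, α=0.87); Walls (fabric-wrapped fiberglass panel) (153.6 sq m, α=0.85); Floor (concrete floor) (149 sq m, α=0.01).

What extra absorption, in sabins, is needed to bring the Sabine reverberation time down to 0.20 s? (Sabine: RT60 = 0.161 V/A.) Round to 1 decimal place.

A₁ = Σ Sᵢαᵢ = 5.8*0.38 + 149*0.87 + 153.6*0.85 + 149*0.01 = 263.884 sabins.
For T = 0.20 s, need A₂ = 0.161·V/T = 0.161·476.8/0.20 = 383.824 sabins.
Additional absorption ΔA = 383.824 − 263.884 = 119.9 sabins.

119.9 sabins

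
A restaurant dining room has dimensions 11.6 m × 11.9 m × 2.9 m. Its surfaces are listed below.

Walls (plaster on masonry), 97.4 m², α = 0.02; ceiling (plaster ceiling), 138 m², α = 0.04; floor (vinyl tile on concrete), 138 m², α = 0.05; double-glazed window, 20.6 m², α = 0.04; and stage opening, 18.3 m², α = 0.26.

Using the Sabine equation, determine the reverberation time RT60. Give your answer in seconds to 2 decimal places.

3.23 sec

Summing Sᵢαᵢ: 1.948 + 5.520 + 6.900 + 0.824 + 4.758 → A = 19.950 sabins.
V = 11.6·11.9·2.9 = 400.316 m³.
Sabine: RT60 = 0.161 × 400.316 / 19.950 = 3.23 s.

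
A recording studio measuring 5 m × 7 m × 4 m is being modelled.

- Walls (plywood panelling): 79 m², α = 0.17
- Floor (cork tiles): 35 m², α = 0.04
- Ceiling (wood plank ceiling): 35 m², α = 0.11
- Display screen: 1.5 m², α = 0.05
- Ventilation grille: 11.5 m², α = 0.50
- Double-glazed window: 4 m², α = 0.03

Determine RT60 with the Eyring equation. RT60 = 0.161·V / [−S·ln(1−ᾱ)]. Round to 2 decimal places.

0.85 sec

S = Σ Sᵢ = 166.0 m².
Σ(Sᵢαᵢ) = 79×0.17 + 35×0.04 + 35×0.11 + 1.5×0.05 + 11.5×0.50 + 4×0.03 = 24.625.
Mean coefficient ᾱ = A/S = 0.1483.
Eyring denominator: −S ln(1−ᾱ) = 26.646.
V = 5 × 7 × 4 = 140 m³.
RT60 = 0.161 × 140 / 26.646 = 0.85 s.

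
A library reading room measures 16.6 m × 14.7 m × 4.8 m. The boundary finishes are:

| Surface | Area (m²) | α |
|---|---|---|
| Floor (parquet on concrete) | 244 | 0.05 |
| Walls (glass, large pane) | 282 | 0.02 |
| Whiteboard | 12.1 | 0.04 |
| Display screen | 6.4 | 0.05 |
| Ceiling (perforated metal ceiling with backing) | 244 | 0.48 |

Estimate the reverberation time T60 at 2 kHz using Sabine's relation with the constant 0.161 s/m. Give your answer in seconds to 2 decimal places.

1.39 s

Total absorption A = 244·0.05 + 282·0.02 + 12.1·0.04 + 6.4·0.05 + 244·0.48
  = 12.200 + 5.640 + 0.484 + 0.320 + 117.120 = 135.764 m² sabins.
Volume V = 16.6 × 14.7 × 4.8 = 1171.296 m³.
RT60 = 0.161 · V / A = 0.161 × 1171.296 / 135.764 = 1.39 s.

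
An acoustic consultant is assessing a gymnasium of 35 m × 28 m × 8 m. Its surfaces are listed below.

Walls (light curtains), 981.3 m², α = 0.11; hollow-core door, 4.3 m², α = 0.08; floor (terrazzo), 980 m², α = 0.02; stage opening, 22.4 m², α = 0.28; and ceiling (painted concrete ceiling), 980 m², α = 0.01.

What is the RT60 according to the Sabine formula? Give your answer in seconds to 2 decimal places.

8.77 s

A = Σ Sᵢαᵢ = 981.3×0.11 + 4.3×0.08 + 980×0.02 + 22.4×0.28 + 980×0.01 = 143.959 sabins.
Room volume: 7840 m³.
RT60 = 0.161 · V / A = 0.161 × 7840 / 143.959 = 8.77 s.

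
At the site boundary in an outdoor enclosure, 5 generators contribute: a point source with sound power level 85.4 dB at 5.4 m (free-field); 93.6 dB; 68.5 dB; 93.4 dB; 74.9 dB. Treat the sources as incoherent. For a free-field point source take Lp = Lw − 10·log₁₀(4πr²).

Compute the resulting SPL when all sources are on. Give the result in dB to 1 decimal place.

96.5 dB

Source at 5.4 m: Lp = 85.4 − 10·log₁₀(4π·5.4²) = 85.4 − 10·log₁₀(366.435) = 59.8 dB.
Converting to relative power and adding: 10^(59.8/10) + 10^(93.6/10) + 10^(68.5/10) + 10^(93.4/10) + 10^(74.9/10) = 4.518e+09.
Combined level = 10 log₁₀(4.518e+09) = 96.5 dB.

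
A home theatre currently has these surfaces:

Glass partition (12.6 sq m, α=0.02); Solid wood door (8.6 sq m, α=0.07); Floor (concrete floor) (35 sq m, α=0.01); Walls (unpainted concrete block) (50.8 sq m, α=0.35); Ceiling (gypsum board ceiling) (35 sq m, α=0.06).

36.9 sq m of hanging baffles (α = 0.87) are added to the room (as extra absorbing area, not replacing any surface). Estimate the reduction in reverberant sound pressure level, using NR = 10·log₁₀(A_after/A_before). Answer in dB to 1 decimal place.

4.0 dB

Summing Sᵢαᵢ: 0.252 + 0.602 + 0.350 + 17.780 + 2.100 → A_before = 21.084 sabins.
Treatment contributes 36.9·0.87 = 32.103 sabins.
A_after = 21.084 + 32.103 = 53.187 sabins.
Reduction = 10 log₁₀(A_after/A_before) = 10 log₁₀(2.5226) = 4.0 dB.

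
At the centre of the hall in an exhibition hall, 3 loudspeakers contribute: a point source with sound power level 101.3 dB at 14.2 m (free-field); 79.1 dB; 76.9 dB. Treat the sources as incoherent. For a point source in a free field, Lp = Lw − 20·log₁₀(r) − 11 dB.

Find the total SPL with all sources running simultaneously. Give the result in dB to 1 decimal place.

81.3 dB

Source at 14.2 m: Lp = 101.3 − 20·log₁₀(14.2) − 11 = 67.3 dB.
Converting to relative power and adding: 10^(67.3/10) + 10^(79.1/10) + 10^(76.9/10) = 1.356e+08.
Combined level = 10 log₁₀(1.356e+08) = 81.3 dB.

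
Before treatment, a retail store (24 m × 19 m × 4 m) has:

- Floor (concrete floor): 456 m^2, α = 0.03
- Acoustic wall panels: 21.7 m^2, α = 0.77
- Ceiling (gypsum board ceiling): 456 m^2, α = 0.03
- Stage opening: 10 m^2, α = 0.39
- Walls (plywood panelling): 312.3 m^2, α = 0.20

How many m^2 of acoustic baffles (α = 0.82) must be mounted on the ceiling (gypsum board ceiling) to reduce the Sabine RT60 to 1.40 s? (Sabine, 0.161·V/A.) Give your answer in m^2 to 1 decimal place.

125.7

Summing Sᵢαᵢ: 13.680 + 16.709 + 13.680 + 3.900 + 62.460 → A₁ = 110.429 sabins.
Required A₂ = 0.161·1824/1.40 = 209.760 sabins.
Absorption to add: 209.760 − 110.429 = 99.331 sabins.
Net gain per m^2: Δα = 0.82 − 0.03 = 0.79.
Panel area = 99.331 / 0.79 = 125.7 m^2.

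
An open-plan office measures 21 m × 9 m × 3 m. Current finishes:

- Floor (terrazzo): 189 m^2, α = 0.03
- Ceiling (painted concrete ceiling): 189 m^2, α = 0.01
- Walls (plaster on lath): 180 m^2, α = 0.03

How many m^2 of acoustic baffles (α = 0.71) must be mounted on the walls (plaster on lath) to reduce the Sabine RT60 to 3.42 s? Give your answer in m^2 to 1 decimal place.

20.2

A₁ = Σ Sᵢαᵢ = 189×0.03 + 189×0.01 + 180×0.03 = 12.960 sabins.
V = 567 m³. Target absorption A₂ = 0.161 × 567 / 3.42 = 26.692 sabins.
ΔA needed = 26.692 − 12.960 = 13.732 sabins.
Net gain per m^2: Δα = 0.71 − 0.03 = 0.68.
Area = ΔA/Δα = 13.732/0.68 = 20.2 m^2.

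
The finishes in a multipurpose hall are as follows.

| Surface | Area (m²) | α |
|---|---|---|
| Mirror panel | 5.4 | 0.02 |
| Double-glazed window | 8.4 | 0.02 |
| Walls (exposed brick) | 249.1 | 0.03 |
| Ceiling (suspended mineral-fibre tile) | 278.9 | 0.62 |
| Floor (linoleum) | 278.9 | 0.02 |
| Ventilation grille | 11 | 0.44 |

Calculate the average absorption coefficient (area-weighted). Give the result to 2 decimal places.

Total surface area S = 831.7 m².
Weighted sum Σ Sα = 191.085.
ᾱ = 191.085 / 831.7 = 0.23.

0.23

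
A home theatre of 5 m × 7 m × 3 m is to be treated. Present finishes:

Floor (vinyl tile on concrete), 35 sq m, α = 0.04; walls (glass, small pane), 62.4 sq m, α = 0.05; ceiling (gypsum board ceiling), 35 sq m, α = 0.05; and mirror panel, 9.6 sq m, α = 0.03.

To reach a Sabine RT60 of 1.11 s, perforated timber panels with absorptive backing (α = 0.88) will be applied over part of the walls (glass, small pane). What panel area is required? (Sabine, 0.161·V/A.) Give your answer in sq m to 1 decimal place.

10.4

Equivalent absorption area: A₁ = 35*0.04 + 62.4*0.05 + 35*0.05 + 9.6*0.03 = 6.558 sq m.
V = 105 m³. Target absorption A₂ = 0.161 × 105 / 1.11 = 15.230 sabins.
Absorption to add: 15.230 − 6.558 = 8.672 sabins.
Each sq m of panel replacing the walls (glass, small pane) adds (0.88 − 0.05) = 0.83 sabins.
Area = ΔA/Δα = 8.672/0.83 = 10.4 sq m.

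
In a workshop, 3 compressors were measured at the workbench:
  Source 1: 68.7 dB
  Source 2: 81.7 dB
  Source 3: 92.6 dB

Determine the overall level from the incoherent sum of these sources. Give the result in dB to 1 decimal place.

93.0 dB

Sum in the linear (power) domain: Σ 10^(Lᵢ/10) = 10^(68.7/10) + 10^(81.7/10) + 10^(92.6/10) = 1.975e+09.
L_total = 10·log₁₀(1.975e+09) = 93.0 dB.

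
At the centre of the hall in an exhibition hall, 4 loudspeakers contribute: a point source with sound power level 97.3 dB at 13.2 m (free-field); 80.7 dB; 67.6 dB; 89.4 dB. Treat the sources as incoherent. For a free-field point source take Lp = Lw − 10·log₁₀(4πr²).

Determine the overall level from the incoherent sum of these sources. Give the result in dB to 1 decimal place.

Source at 13.2 m: Lp = 97.3 − 10·log₁₀(4π·13.2²) = 97.3 − 10·log₁₀(2189.564) = 63.9 dB.
Σ 10^(Lᵢ/10) = 9.967e+08.
Back to dB: 10·log₁₀ Σ = 90.0 dB.

90.0 dB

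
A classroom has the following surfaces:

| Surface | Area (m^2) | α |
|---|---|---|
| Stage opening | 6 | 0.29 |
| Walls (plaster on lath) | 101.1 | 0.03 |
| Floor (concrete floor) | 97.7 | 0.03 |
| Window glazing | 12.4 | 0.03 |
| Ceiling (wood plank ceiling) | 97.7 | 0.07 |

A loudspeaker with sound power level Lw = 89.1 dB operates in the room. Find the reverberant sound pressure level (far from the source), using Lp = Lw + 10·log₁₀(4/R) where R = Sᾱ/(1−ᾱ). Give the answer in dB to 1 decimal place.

A = 14.915 sabins; S = 314.9 m^2.
ᾱ = 14.915/314.9 = 0.0474; R = Sᾱ/(1−ᾱ) = 14.915/(1−0.0474) = 15.657 m^2.
Lp = Lw + 10 log₁₀(4/R) = 89.1 -5.93 = 83.2 dB.

83.2 dB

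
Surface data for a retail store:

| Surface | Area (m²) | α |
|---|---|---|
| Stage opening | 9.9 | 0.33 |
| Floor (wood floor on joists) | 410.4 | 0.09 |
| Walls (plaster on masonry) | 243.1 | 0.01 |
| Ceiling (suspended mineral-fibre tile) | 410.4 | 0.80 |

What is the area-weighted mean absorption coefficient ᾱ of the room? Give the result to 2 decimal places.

Total surface area S = 1073.8 m².
A = 9.9×0.33 + 410.4×0.09 + 243.1×0.01 + 410.4×0.80 = 370.954 sabins.
ᾱ = A/S = 0.35.

0.35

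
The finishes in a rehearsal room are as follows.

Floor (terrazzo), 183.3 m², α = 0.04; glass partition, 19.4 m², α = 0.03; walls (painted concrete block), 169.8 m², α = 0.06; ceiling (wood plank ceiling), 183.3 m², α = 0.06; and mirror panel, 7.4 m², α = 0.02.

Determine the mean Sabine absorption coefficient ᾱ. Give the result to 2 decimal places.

Total surface area S = 563.2 m².
A = 183.3×0.04 + 19.4×0.03 + 169.8×0.06 + 183.3×0.06 + 7.4×0.02 = 29.248 sabins.
ᾱ = A/S = 0.05.

0.05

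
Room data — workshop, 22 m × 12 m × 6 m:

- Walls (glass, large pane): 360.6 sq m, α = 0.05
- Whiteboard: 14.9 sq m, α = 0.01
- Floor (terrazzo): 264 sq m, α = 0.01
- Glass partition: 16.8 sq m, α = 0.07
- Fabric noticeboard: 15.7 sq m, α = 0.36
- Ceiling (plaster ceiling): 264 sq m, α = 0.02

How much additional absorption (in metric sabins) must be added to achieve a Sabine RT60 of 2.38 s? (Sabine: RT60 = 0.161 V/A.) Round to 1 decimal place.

74.2 sabins

Total absorption A₁ = 360.6*0.05 + 14.9*0.01 + 264*0.01 + 16.8*0.07 + 15.7*0.36 + 264*0.02
  = 18.030 + 0.149 + 2.640 + 1.176 + 5.652 + 5.280 = 32.927 sq m sabins.
V = 1584 m³. Required absorption A₂ = 0.161 × 1584 / 2.38 = 107.153 sabins.
ΔA = A₂ − A₁ = 107.153 − 32.927 = 74.2 sabins.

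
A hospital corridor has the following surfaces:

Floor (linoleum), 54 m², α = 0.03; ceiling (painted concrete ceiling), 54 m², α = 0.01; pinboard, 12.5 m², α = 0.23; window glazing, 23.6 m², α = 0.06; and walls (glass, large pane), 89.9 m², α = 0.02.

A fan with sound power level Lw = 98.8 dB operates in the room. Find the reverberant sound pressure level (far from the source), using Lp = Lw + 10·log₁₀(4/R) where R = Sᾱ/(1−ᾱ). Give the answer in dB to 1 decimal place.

95.5 dB

Σ(Sᵢαᵢ) = 54·0.03 + 54·0.01 + 12.5·0.23 + 23.6·0.06 + 89.9·0.02 = 8.249; total area S = 234.0 m².
ᾱ = 0.0353, so room constant R = A/(1−ᾱ) = 8.551 m².
Lp = Lw + 10 log₁₀(4/R) = 98.8 -3.30 = 95.5 dB.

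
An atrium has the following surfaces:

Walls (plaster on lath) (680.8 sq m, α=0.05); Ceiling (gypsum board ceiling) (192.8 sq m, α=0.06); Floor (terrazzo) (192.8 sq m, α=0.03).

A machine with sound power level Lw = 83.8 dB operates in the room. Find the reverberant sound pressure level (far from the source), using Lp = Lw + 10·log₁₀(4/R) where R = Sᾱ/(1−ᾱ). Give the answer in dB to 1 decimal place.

72.5 dB

Σ(Sᵢαᵢ) = 680.8·0.05 + 192.8·0.06 + 192.8·0.03 = 51.392; total area S = 1066.4 sq m.
ᾱ = 51.392/1066.4 = 0.0482; R = Sᾱ/(1−ᾱ) = 51.392/(1−0.0482) = 53.995 sq m.
Lp = Lw + 10 log₁₀(4/R) = 83.8 -11.30 = 72.5 dB.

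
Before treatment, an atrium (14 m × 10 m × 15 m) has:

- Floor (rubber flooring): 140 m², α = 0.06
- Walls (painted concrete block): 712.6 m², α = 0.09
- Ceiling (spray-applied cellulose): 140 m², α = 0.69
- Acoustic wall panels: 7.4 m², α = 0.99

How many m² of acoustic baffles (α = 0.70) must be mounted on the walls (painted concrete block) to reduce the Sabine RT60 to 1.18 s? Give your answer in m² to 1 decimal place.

180.4

Summing Sᵢαᵢ: 8.400 + 64.134 + 96.600 + 7.326 → A₁ = 176.460 sabins.
Required A₂ = 0.161·2100/1.18 = 286.525 sabins.
ΔA needed = 286.525 − 176.460 = 110.065 sabins.
Each m² of panel replacing the walls (painted concrete block) adds (0.70 − 0.09) = 0.61 sabins.
Area = ΔA/Δα = 110.065/0.61 = 180.4 m².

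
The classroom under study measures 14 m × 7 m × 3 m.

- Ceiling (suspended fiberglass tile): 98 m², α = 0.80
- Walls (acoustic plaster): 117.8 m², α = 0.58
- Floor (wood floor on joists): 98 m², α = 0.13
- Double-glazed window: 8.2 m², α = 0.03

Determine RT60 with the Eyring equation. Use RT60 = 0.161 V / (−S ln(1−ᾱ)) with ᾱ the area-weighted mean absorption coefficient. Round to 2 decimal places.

0.21 s

S = Σ Sᵢ = 322.0 m².
Absorption A = 98×0.80 + 117.8×0.58 + 98×0.13 + 8.2×0.03 = 159.710 sabins.
Mean coefficient ᾱ = A/S = 0.4960.
Eyring denominator: −S ln(1−ᾱ) = 220.628.
V = 14 × 7 × 3 = 294 m³.
T = 0.161·V/[−S·ln(1−ᾱ)] = 0.161·294/220.628 = 0.21 s.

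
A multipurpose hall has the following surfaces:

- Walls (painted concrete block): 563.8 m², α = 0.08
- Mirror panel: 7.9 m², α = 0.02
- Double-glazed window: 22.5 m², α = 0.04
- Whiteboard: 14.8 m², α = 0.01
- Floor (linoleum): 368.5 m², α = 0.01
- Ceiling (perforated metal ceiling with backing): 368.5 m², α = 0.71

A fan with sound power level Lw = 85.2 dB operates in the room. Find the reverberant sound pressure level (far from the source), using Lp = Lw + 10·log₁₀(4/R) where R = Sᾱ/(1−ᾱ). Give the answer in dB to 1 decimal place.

A = 311.630 sabins; S = 1346.0 m².
ᾱ = 311.630/1346.0 = 0.2315; R = Sᾱ/(1−ᾱ) = 311.630/(1−0.2315) = 405.504 m².
Lp = 85.2 + 10·log₁₀(4/405.504) = 85.2 + (-20.06) = 65.1 dB.

65.1 dB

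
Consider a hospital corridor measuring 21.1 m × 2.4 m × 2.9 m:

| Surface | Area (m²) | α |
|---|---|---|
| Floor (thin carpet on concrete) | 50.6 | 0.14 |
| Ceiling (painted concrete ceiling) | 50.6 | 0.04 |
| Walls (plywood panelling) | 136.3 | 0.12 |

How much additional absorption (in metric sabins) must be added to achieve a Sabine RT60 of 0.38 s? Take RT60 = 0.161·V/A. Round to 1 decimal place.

Total absorption A₁ = 50.6·0.14 + 50.6·0.04 + 136.3·0.12
  = 7.084 + 2.024 + 16.356 = 25.464 m² sabins.
For T = 0.38 s, need A₂ = 0.161·V/T = 0.161·146.856/0.38 = 62.221 sabins.
Additional absorption ΔA = 62.221 − 25.464 = 36.8 sabins.

36.8 sabins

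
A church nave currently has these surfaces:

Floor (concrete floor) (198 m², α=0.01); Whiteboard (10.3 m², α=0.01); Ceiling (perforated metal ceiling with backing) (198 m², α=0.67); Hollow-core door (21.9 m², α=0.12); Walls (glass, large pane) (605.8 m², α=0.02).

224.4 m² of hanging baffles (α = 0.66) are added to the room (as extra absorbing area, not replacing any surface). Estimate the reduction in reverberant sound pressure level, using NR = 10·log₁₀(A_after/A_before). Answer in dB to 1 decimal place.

3.0 dB

Summing Sᵢαᵢ: 1.980 + 0.103 + 132.660 + 2.628 + 12.116 → A_before = 149.487 sabins.
Treatment contributes 224.4·0.66 = 148.104 sabins.
A_after = 149.487 + 148.104 = 297.591 sabins.
Reduction = 10 log₁₀(A_after/A_before) = 10 log₁₀(1.9907) = 3.0 dB.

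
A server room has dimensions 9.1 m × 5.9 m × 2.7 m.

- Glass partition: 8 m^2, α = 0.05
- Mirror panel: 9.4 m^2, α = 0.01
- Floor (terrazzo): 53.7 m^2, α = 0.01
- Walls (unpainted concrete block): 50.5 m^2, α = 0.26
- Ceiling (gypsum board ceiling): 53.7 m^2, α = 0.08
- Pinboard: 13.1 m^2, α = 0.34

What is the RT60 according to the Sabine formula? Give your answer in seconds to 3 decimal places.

Summing Sᵢαᵢ: 0.400 + 0.094 + 0.537 + 13.130 + 4.296 + 4.454 → A = 22.911 sabins.
Volume V = 9.1 × 5.9 × 2.7 = 144.963 m³.
T = 0.161 V/A = 0.161·144.963/22.911 = 1.019 s.

1.019 seconds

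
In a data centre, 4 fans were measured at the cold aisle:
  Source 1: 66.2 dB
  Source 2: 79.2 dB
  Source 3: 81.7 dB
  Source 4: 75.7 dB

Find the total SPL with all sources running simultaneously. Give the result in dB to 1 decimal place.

84.4 dB

Sum in the linear (power) domain: Σ 10^(Lᵢ/10) = 10^(66.2/10) + 10^(79.2/10) + 10^(81.7/10) + 10^(75.7/10) = 2.724e+08.
L_total = 10·log₁₀(2.724e+08) = 84.4 dB.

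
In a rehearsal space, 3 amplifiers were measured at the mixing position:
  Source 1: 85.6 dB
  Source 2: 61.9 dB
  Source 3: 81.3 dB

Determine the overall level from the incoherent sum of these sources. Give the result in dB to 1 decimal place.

Converting to relative power and adding: 10^(85.6/10) + 10^(61.9/10) + 10^(81.3/10) = 4.995e+08.
Back to dB: 10·log₁₀ Σ = 87.0 dB.

87.0 dB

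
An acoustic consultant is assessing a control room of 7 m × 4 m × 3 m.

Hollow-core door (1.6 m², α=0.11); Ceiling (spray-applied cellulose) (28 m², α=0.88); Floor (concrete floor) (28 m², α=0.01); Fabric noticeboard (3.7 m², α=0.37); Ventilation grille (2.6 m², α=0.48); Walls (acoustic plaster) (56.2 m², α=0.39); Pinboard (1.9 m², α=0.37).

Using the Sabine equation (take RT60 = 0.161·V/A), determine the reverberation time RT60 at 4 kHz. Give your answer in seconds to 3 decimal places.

0.269 sec

A = Σ Sᵢαᵢ = 1.6×0.11 + 28×0.88 + 28×0.01 + 3.7×0.37 + 2.6×0.48 + 56.2×0.39 + 1.9×0.37 = 50.334 sabins.
V = 7·4·3 = 84 m³.
RT60 = 0.161 · V / A = 0.161 × 84 / 50.334 = 0.269 s.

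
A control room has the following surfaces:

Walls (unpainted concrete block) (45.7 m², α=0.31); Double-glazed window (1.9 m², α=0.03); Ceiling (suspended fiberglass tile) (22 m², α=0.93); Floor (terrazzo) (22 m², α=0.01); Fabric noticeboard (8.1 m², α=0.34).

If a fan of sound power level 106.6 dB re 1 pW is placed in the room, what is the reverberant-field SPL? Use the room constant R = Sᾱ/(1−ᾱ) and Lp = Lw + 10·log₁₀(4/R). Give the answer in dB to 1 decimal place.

94.8 dB

A = 37.658 sabins; S = 99.7 m².
ᾱ = 37.658/99.7 = 0.3777; R = Sᾱ/(1−ᾱ) = 37.658/(1−0.3777) = 60.514 m².
Lp = 106.6 + 10·log₁₀(4/60.514) = 106.6 + (-11.80) = 94.8 dB.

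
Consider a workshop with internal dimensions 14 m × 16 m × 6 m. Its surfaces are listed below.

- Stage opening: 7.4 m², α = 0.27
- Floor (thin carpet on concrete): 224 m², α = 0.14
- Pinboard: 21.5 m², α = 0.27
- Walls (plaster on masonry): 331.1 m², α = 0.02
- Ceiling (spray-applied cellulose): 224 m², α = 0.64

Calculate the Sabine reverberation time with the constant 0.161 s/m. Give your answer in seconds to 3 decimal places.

1.144 s

Equivalent absorption area: A = 7.4*0.27 + 224*0.14 + 21.5*0.27 + 331.1*0.02 + 224*0.64 = 189.145 m².
V = 14·16·6 = 1344 m³.
T = 0.161 V/A = 0.161·1344/189.145 = 1.144 s.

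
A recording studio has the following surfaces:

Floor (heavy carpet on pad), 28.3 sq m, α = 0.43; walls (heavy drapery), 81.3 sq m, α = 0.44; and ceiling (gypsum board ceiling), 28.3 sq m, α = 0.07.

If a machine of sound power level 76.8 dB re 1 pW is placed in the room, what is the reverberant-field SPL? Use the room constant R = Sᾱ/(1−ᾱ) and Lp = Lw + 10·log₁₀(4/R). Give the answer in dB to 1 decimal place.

Σ(Sᵢαᵢ) = 28.3·0.43 + 81.3·0.44 + 28.3·0.07 = 49.922; total area S = 137.9 sq m.
ᾱ = 0.3620, so room constant R = A/(1−ᾱ) = 78.248 sq m.
Lp = Lw + 10 log₁₀(4/R) = 76.8 -12.91 = 63.9 dB.

63.9 dB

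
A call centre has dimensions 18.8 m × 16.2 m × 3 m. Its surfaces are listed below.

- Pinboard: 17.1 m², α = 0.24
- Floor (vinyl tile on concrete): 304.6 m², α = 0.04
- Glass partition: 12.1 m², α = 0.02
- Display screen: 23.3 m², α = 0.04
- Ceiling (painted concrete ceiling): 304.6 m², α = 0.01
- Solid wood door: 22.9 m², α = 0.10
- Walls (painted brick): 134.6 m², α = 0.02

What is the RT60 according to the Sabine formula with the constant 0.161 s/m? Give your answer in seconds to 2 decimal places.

5.77 s

Summing Sᵢαᵢ: 4.104 + 12.184 + 0.242 + 0.932 + 3.046 + 2.290 + 2.692 → A = 25.490 sabins.
V = 18.8·16.2·3 = 913.68 m³.
Sabine: RT60 = 0.161 × 913.68 / 25.490 = 5.77 s.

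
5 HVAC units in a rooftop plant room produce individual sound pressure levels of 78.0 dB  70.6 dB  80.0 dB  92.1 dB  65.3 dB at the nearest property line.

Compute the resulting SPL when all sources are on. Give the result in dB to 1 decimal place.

Sum in the linear (power) domain: Σ 10^(Lᵢ/10) = 10^(78.0/10) + 10^(70.6/10) + 10^(80.0/10) + 10^(92.1/10) + 10^(65.3/10) = 1.8e+09.
Back to dB: 10·log₁₀ Σ = 92.6 dB.

92.6 dB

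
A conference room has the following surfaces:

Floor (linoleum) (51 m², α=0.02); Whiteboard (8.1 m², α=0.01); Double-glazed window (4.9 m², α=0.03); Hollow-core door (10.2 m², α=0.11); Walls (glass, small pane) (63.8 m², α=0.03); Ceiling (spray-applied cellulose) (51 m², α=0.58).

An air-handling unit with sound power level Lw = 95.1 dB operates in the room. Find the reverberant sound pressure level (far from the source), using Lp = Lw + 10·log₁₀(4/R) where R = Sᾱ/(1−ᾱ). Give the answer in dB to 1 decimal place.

85.0 dB

A = 33.864 sabins; S = 189.0 m².
ᾱ = 0.1792, so room constant R = A/(1−ᾱ) = 41.257 m².
Lp = Lw + 10 log₁₀(4/R) = 95.1 -10.13 = 85.0 dB.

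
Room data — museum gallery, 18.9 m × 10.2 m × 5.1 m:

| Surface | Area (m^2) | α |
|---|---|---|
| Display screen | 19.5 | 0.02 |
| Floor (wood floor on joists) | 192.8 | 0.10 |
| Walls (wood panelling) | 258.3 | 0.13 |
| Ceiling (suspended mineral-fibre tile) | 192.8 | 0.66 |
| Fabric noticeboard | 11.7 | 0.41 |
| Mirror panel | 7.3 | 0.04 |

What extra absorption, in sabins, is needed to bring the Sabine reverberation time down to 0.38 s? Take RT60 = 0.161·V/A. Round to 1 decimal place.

231.0 sabins

Equivalent absorption area: A₁ = 19.5·0.02 + 192.8·0.10 + 258.3·0.13 + 192.8·0.66 + 11.7·0.41 + 7.3·0.04 = 185.586 m^2.
V = 983.178 m³. Required absorption A₂ = 0.161 × 983.178 / 0.38 = 416.557 sabins.
ΔA = A₂ − A₁ = 416.557 − 185.586 = 231.0 sabins.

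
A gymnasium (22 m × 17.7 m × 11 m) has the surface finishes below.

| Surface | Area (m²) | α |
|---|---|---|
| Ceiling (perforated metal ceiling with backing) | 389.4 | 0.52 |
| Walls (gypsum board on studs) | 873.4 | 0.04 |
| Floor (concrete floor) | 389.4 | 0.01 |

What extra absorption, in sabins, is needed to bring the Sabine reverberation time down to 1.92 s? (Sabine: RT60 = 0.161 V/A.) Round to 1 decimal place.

Total absorption A₁ = 389.4×0.52 + 873.4×0.04 + 389.4×0.01
  = 202.488 + 34.936 + 3.894 = 241.318 m² sabins.
V = 4283.4 m³. Required absorption A₂ = 0.161 × 4283.4 / 1.92 = 359.181 sabins.
Shortfall: 359.181 − 241.318 = 117.9 sabins.

117.9 sabins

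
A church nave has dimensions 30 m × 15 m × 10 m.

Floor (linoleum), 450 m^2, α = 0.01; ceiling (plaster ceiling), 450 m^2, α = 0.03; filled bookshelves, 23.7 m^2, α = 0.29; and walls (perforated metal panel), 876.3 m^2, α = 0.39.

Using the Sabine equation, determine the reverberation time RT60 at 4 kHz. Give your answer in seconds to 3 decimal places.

A = Σ Sᵢαᵢ = 450*0.01 + 450*0.03 + 23.7*0.29 + 876.3*0.39 = 366.630 sabins.
Room volume: 4500 m³.
Sabine: RT60 = 0.161 × 4500 / 366.630 = 1.976 s.

1.976 sec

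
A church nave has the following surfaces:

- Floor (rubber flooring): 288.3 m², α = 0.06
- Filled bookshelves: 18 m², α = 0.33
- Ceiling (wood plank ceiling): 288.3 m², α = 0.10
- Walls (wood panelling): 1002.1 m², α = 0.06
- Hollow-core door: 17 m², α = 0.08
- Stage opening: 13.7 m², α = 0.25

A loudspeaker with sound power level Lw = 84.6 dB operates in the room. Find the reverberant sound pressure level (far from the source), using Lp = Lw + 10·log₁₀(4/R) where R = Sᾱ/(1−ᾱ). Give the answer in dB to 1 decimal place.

Σ(Sᵢαᵢ) = 288.3·0.06 + 18·0.33 + 288.3·0.10 + 1002.1·0.06 + 17·0.08 + 13.7·0.25 = 116.979; total area S = 1627.4 m².
ᾱ = 0.0719, so room constant R = A/(1−ᾱ) = 126.041 m².
Lp = Lw + 10 log₁₀(4/R) = 84.6 -14.98 = 69.6 dB.

69.6 dB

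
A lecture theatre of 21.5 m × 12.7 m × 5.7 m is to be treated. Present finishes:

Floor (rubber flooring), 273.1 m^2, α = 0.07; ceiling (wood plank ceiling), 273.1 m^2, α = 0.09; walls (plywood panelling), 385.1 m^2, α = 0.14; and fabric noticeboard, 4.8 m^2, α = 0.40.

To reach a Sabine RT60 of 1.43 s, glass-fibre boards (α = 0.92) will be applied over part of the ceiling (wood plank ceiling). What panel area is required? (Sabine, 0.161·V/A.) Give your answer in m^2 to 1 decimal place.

91.2

Equivalent absorption area: A₁ = 273.1×0.07 + 273.1×0.09 + 385.1×0.14 + 4.8×0.40 = 99.530 m^2.
V = 1556.385 m³. Target absorption A₂ = 0.161 × 1556.385 / 1.43 = 175.229 sabins.
ΔA needed = 175.229 − 99.530 = 75.699 sabins.
Net gain per m^2: Δα = 0.92 − 0.09 = 0.83.
Panel area = 75.699 / 0.83 = 91.2 m^2.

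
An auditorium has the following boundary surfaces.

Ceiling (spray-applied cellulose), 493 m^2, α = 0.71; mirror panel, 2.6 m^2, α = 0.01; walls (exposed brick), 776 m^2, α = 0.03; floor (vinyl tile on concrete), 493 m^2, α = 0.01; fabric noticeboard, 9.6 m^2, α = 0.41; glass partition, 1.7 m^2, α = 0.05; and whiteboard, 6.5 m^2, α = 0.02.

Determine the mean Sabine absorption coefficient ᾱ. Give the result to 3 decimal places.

S = Σ Sᵢ = 493 + 2.6 + 776 + 493 + 9.6 + 1.7 + 6.5 = 1782.4 m^2.
Weighted sum Σ Sα = 382.417.
ᾱ = 382.417 / 1782.4 = 0.215.

0.215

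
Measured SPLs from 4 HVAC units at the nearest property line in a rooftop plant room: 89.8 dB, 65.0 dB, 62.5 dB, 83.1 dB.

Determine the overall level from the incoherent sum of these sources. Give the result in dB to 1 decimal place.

90.7 dB

Sum in the linear (power) domain: Σ 10^(Lᵢ/10) = 10^(89.8/10) + 10^(65.0/10) + 10^(62.5/10) + 10^(83.1/10) = 1.164e+09.
Back to dB: 10·log₁₀ Σ = 90.7 dB.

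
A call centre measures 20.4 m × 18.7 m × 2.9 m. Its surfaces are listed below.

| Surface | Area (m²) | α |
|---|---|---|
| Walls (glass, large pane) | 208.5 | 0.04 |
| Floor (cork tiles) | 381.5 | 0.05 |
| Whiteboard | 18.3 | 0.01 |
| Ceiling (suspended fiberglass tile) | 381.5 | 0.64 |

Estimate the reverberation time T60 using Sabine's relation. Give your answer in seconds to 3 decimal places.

Total absorption A = 208.5·0.04 + 381.5·0.05 + 18.3·0.01 + 381.5·0.64
  = 8.340 + 19.075 + 0.183 + 244.160 = 271.758 m² sabins.
Volume V = 20.4 × 18.7 × 2.9 = 1106.292 m³.
RT60 = 0.161 · V / A = 0.161 × 1106.292 / 271.758 = 0.655 s.

0.655 s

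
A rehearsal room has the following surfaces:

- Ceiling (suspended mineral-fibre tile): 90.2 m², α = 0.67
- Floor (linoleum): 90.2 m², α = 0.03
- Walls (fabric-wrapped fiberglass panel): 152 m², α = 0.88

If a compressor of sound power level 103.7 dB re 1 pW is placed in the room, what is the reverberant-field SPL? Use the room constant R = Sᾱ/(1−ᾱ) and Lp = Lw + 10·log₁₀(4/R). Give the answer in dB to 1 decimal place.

A = 196.900 sabins; S = 332.4 m².
ᾱ = 0.5924, so room constant R = A/(1−ᾱ) = 483.072 m².
Lp = Lw + 10 log₁₀(4/R) = 103.7 -20.82 = 82.9 dB.

82.9 dB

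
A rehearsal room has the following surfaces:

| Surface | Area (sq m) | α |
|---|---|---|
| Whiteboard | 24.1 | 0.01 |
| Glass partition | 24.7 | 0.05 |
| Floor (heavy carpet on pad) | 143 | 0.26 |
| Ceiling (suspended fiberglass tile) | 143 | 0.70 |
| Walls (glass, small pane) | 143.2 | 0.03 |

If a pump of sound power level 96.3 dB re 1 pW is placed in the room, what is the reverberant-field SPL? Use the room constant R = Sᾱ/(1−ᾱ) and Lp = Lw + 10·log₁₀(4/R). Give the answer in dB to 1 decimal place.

79.2 dB

Σ(Sᵢαᵢ) = 24.1×0.01 + 24.7×0.05 + 143×0.26 + 143×0.70 + 143.2×0.03 = 143.052; total area S = 478.0 sq m.
ᾱ = 0.2993, so room constant R = A/(1−ᾱ) = 204.156 sq m.
Lp = Lw + 10 log₁₀(4/R) = 96.3 -17.08 = 79.2 dB.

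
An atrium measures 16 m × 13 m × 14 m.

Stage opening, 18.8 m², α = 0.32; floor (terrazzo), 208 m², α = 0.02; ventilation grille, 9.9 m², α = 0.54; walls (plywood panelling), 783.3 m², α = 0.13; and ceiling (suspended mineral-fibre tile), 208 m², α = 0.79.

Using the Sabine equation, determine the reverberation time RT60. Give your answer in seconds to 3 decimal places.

1.664 s

A = Σ Sᵢαᵢ = 18.8×0.32 + 208×0.02 + 9.9×0.54 + 783.3×0.13 + 208×0.79 = 281.671 sabins.
Room volume: 2912 m³.
Sabine: RT60 = 0.161 × 2912 / 281.671 = 1.664 s.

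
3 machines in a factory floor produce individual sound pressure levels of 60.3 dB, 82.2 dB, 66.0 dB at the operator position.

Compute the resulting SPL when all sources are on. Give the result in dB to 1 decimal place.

Converting to relative power and adding: 10^(60.3/10) + 10^(82.2/10) + 10^(66.0/10) = 1.71e+08.
Combined level = 10 log₁₀(1.71e+08) = 82.3 dB.

82.3 dB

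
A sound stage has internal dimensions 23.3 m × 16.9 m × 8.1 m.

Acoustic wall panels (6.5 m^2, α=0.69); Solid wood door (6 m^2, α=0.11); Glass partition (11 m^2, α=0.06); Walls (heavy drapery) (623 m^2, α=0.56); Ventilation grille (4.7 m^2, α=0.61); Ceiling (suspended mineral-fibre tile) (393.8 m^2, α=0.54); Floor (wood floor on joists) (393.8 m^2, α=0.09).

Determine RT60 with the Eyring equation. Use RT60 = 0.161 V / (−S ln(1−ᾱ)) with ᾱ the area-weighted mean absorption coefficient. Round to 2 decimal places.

0.65 seconds

Total surface area S = 6.5 + 6 + 11 + 623 + 4.7 + 393.8 + 393.8 = 1438.8 m^2.
Absorption A = 6.5·0.69 + 6·0.11 + 11·0.06 + 623·0.56 + 4.7·0.61 + 393.8·0.54 + 393.8·0.09 = 605.646 sabins.
Mean coefficient ᾱ = A/S = 0.4209.
−S·ln(1−ᾱ) = −1438.8 × ln(1 − 0.4209) = 785.988.
V = 23.3 × 16.9 × 8.1 = 3189.537 m³.
RT60 = 0.161 × 3189.537 / 785.988 = 0.65 s.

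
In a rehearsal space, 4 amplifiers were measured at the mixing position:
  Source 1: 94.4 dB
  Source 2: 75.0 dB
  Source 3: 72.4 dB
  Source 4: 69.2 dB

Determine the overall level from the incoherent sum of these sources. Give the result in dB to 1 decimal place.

94.5 dB

Σ 10^(Lᵢ/10) = 2.812e+09.
Back to dB: 10·log₁₀ Σ = 94.5 dB.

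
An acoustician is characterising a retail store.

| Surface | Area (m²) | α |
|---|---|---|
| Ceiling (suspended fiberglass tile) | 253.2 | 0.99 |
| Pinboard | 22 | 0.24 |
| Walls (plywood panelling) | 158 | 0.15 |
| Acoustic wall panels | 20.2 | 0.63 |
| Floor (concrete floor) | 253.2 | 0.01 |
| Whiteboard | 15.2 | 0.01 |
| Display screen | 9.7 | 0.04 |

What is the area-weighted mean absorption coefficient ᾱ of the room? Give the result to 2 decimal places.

0.40

Total surface area S = 731.5 m².
Weighted sum Σ Sα = 295.446.
ᾱ = A/S = 0.40.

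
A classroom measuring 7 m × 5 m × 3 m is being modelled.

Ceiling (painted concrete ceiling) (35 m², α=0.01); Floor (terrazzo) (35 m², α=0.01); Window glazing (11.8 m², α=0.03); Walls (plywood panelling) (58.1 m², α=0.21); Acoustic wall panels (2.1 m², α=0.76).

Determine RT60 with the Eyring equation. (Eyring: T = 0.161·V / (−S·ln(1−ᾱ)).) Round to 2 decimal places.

1.08 s

Total surface area S = 35 + 35 + 11.8 + 58.1 + 2.1 = 142.0 m².
Absorption A = 35·0.01 + 35·0.01 + 11.8·0.03 + 58.1·0.21 + 2.1·0.76 = 14.851 sabins.
Mean coefficient ᾱ = A/S = 0.1046.
−S·ln(1−ᾱ) = −142.0 × ln(1 − 0.1046) = 15.689.
V = 7 × 5 × 3 = 105 m³.
T = 0.161·V/[−S·ln(1−ᾱ)] = 0.161·105/15.689 = 1.08 s.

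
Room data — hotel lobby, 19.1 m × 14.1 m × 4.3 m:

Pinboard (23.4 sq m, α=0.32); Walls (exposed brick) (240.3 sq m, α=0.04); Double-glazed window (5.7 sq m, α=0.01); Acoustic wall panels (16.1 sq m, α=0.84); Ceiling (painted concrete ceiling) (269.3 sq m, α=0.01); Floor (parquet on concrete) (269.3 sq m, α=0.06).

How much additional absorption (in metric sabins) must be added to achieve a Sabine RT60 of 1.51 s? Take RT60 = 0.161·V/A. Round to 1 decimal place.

Total absorption A₁ = 23.4×0.32 + 240.3×0.04 + 5.7×0.01 + 16.1×0.84 + 269.3×0.01 + 269.3×0.06
  = 7.488 + 9.612 + 0.057 + 13.524 + 2.693 + 16.158 = 49.532 sq m sabins.
For T = 1.51 s, need A₂ = 0.161·V/T = 0.161·1158.033/1.51 = 123.472 sabins.
ΔA = A₂ − A₁ = 123.472 − 49.532 = 73.9 sabins.

73.9 sabins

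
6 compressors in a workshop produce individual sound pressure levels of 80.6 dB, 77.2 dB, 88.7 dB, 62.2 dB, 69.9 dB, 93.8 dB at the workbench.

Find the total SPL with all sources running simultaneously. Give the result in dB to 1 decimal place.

Sum in the linear (power) domain: Σ 10^(Lᵢ/10) = 10^(80.6/10) + 10^(77.2/10) + 10^(88.7/10) + 10^(62.2/10) + 10^(69.9/10) + 10^(93.8/10) = 3.319e+09.
L_total = 10·log₁₀(3.319e+09) = 95.2 dB.

95.2 dB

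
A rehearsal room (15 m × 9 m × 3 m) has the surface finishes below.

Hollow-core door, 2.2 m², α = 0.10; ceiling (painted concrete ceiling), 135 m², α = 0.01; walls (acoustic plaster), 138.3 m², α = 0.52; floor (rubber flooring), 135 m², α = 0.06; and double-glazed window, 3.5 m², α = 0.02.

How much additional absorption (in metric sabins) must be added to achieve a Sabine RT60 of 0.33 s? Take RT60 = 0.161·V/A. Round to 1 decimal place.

Equivalent absorption area: A₁ = 2.2×0.10 + 135×0.01 + 138.3×0.52 + 135×0.06 + 3.5×0.02 = 81.656 m².
V = 405 m³. Required absorption A₂ = 0.161 × 405 / 0.33 = 197.591 sabins.
Shortfall: 197.591 − 81.656 = 115.9 sabins.

115.9 sabins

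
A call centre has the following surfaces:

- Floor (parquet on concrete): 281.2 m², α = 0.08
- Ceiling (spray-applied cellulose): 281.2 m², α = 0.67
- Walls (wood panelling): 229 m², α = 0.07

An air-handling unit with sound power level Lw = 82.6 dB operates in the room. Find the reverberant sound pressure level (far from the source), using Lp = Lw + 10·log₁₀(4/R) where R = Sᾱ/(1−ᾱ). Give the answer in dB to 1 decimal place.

63.6 dB

Σ(Sᵢαᵢ) = 281.2·0.08 + 281.2·0.67 + 229·0.07 = 226.930; total area S = 791.4 m².
ᾱ = 0.2867, so room constant R = A/(1−ᾱ) = 318.141 m².
Lp = Lw + 10 log₁₀(4/R) = 82.6 -19.01 = 63.6 dB.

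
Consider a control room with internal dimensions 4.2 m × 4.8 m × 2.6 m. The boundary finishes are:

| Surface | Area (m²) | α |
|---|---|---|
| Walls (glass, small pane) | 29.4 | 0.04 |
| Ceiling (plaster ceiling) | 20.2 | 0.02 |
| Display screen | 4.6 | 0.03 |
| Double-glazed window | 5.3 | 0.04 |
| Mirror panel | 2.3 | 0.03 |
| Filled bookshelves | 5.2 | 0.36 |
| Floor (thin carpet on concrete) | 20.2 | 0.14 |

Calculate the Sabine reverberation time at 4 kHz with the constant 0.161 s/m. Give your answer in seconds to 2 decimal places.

Equivalent absorption area: A = 29.4·0.04 + 20.2·0.02 + 4.6·0.03 + 5.3·0.04 + 2.3·0.03 + 5.2·0.36 + 20.2·0.14 = 6.699 m².
Room volume: 52.416 m³.
T = 0.161 V/A = 0.161·52.416/6.699 = 1.26 s.

1.26 s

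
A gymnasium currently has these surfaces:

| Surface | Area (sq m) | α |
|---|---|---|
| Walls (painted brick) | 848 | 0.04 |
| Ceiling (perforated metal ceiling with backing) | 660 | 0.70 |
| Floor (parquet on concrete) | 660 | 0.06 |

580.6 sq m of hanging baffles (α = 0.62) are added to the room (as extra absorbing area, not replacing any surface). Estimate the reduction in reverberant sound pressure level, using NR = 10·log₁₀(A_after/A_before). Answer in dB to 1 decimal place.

Summing Sᵢαᵢ: 33.920 + 462.000 + 39.600 → A_before = 535.520 sabins.
Added absorption = 580.6 × 0.62 = 359.972 sabins.
A_after = 535.520 + 359.972 = 895.492 sabins.
NR = 10·log₁₀(895.492/535.520) = 2.2 dB.

2.2 dB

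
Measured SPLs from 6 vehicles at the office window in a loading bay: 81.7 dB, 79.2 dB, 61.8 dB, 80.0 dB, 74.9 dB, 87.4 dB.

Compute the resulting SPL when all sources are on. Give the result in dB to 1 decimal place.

Σ 10^(Lᵢ/10) = 9.13e+08.
Back to dB: 10·log₁₀ Σ = 89.6 dB.

89.6 dB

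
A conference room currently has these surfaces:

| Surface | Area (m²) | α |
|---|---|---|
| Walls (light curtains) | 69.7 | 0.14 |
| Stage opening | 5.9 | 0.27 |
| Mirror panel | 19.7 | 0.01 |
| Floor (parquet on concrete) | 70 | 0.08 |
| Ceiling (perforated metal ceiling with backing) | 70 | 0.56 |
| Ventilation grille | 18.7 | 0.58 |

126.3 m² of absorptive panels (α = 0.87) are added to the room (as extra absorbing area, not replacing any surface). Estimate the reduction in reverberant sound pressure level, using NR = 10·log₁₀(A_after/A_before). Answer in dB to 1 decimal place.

4.2 dB

Summing Sᵢαᵢ: 9.758 + 1.593 + 0.197 + 5.600 + 39.200 + 10.846 → A_before = 67.194 sabins.
Treatment contributes 126.3·0.87 = 109.881 sabins.
New total A_after = 177.075 sabins.
NR = 10·log₁₀(177.075/67.194) = 4.2 dB.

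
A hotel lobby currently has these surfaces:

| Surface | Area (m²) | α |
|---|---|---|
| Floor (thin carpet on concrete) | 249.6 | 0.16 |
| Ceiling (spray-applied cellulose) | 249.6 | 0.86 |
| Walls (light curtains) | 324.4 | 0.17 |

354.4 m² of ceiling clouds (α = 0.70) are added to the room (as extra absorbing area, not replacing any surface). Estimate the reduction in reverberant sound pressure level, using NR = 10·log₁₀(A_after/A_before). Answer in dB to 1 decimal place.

Summing Sᵢαᵢ: 39.936 + 214.656 + 55.148 → A_before = 309.740 sabins.
Added absorption = 354.4 × 0.70 = 248.080 sabins.
New total A_after = 557.820 sabins.
Reduction = 10 log₁₀(A_after/A_before) = 10 log₁₀(1.8009) = 2.6 dB.

2.6 dB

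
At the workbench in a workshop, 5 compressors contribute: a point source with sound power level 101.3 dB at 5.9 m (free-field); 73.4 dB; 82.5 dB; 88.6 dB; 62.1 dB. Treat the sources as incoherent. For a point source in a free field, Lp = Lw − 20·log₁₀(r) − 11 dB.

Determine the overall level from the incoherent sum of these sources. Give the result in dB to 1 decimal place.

Source at 5.9 m: Lp = 101.3 − 20·log₁₀(5.9) − 11 = 74.9 dB.
Converting to relative power and adding: 10^(74.9/10) + 10^(73.4/10) + 10^(82.5/10) + 10^(88.6/10) + 10^(62.1/10) = 9.567e+08.
L_total = 10·log₁₀(9.567e+08) = 89.8 dB.

89.8 dB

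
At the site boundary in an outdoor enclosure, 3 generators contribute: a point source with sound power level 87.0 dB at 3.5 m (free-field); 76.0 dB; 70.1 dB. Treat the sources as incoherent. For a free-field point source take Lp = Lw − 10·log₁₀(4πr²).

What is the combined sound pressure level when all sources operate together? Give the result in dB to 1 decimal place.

Source at 3.5 m: Lp = 87.0 − 10·log₁₀(4π·3.5²) = 87.0 − 10·log₁₀(153.938) = 65.1 dB.
Σ 10^(Lᵢ/10) = 5.328e+07.
Back to dB: 10·log₁₀ Σ = 77.3 dB.

77.3 dB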